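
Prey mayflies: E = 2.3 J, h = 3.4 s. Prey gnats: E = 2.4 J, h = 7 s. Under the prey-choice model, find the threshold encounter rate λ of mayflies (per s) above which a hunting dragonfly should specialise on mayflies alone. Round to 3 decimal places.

0.302 per s

At the threshold, the rate on mayflies alone equals the profitability of gnats: λ·2.3/(1 + λ·3.4) = 2.4/7 = 0.3429.
Rearranging, λ(2.3 − 0.3429×3.4) = 0.3429, so λ = 0.3429/1.134 = 0.3023 per s.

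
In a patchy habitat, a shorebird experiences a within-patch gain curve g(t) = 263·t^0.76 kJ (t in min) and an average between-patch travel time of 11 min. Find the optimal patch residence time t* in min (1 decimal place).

34.8 min

By the marginal value theorem, leave when the instantaneous gain rate g'(t) equals the habitat-wide average g(t)/(T + t).
g'(t) = 0.76·263·t^-0.24. Setting 0.76·263·t^-0.24 = 263·t^0.76/(11+t) gives 0.76(11+t) = t, so 0.24·t = 0.76×11.
t* = 0.76×11/0.24 = 34.83 min.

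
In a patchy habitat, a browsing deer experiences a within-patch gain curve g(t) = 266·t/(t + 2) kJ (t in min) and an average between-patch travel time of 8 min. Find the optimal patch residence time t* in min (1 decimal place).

4.0 min

Optimal t* satisfies g'(t*) = g(t*)/(T + t*).
g'(t) = 266·2/(t + 2)². Setting 266·2/(t+2)² = 266t/[(t+2)(8+t)] gives 2(8+t) = t(t+2), so t² = 2×8 = 16.
t* = √16 = 4 min.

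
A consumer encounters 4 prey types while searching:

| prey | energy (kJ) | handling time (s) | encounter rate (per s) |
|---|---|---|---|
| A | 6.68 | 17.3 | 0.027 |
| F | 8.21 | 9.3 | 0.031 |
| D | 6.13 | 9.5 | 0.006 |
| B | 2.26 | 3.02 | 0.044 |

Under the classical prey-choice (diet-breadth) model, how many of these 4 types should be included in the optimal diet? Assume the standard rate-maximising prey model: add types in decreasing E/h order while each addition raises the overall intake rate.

Rank by E/h (kJ/s): F 0.883, B 0.748, D 0.645, A 0.386. Include each in turn until the next type's E/h falls below the running intake rate.
Rate on top 1: 0.1976. B: 0.748 > 0.1976 → include.
Rate on top 2: 0.2491. D: 0.645 > 0.2491 → include.
Rate on top 3: 0.2643. A: 0.386 > 0.2643 → include.
Optimal diet: F, B, D, A — 4 of 4 types.

4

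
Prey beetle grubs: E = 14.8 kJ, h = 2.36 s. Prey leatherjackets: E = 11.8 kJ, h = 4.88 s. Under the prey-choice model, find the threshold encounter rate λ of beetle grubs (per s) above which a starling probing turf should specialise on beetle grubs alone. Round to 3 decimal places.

The zero-one rule: include leatherjackets iff E₂/h₂ > λE₁/(1+λh₁). Equality gives the switch point.
λE₁h₂ = E₂ + λE₂h₁ ⇒ λ = E₂/(E₁h₂ − E₂h₁) = 11.8/(72.22 − 27.85) = 0.2659 per s.

0.266 per s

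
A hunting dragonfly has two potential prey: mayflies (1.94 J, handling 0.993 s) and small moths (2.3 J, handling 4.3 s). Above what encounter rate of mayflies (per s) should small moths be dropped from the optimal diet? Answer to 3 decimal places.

The zero-one rule: include small moths iff E₂/h₂ > λE₁/(1+λh₁). Equality gives the switch point.
λE₁h₂ = E₂ + λE₂h₁ ⇒ λ = E₂/(E₁h₂ − E₂h₁) = 2.3/(8.342 − 2.284) = 0.3797 per s.

0.380 per s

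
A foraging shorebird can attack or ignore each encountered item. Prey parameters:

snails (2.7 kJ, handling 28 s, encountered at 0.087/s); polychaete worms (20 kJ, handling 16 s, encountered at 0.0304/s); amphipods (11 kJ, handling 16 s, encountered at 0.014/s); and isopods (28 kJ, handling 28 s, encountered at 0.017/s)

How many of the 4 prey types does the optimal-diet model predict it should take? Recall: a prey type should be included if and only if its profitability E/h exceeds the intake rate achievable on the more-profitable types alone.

Profitabilities (E/h, kJ/s): polychaete worms 1.25, isopods 1, amphipods 0.688, snails 0.0964. Add prey in this order while the next type's profitability exceeds the intake rate on those already taken.
Rate on top 1: 0.409. isopods: 1 > 0.409 → include.
Rate on top 2: 0.5524. amphipods: 0.688 > 0.5524 → include.
Rate on top 3: 0.5662. snails: 0.0964 < 0.5662 → exclude; stop.
Optimal diet: polychaete worms, isopods, amphipods — 3 of 4 types.

3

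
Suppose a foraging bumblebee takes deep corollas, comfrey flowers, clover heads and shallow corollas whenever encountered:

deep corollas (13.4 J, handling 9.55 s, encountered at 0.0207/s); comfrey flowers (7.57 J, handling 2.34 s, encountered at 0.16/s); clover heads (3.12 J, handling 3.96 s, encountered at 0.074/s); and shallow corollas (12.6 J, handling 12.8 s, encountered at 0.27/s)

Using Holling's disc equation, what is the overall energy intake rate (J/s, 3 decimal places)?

0.962 J/s

R = Σλ_iE_i / (1 + Σλ_ih_i)
Numerator: 0.0207×13.4 + 0.16×7.57 + 0.074×3.12 + 0.27×12.6 = 5.121
Denominator: 1 + 0.0207×9.55 + 0.16×2.34 + 0.074×3.96 + 0.27×12.8 = 5.321
R = 5.121/5.321 = 0.9625 J/s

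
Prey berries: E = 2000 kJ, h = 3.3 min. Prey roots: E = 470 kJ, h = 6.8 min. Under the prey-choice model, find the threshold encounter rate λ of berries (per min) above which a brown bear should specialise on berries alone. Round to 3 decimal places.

0.039 per min

The zero-one rule: include roots iff E₂/h₂ > λE₁/(1+λh₁). Equality gives the switch point.
λE₁h₂ = E₂ + λE₂h₁ ⇒ λ = E₂/(E₁h₂ − E₂h₁) = 470/(1.36e+04 − 1551) = 0.03901 per min.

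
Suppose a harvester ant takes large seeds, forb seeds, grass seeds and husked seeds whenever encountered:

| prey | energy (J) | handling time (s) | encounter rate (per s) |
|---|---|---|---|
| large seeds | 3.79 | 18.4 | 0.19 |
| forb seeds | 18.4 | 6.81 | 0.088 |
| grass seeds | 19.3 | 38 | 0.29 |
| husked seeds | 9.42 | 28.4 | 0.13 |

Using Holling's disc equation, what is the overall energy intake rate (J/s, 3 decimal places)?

0.463 J/s

R = (0.19×3.79 + 0.088×18.4 + 0.29×19.3 + 0.13×9.42) / (1 + 0.19×18.4 + 0.088×6.81 + 0.29×38 + 0.13×28.4) = 9.161/19.81 = 0.4625 J/s.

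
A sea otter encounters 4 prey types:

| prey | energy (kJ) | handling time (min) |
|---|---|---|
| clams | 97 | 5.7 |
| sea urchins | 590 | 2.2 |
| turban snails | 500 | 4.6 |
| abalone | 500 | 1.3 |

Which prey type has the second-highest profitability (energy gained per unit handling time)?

sea urchins

Profitability E/h (kJ/min): clams = 97/5.7 = 17, sea urchins = 590/2.2 = 268, turban snails = 500/4.6 = 109, abalone = 500/1.3 = 385.
Ranked: abalone > sea urchins > turban snails > clams.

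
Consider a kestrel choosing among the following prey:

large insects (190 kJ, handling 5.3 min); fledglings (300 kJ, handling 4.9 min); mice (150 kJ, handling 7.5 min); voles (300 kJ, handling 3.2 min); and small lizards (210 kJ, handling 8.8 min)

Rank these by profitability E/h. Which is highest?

In descending order of E/h:
voles: 300/3.2 = 93.8 kJ/min
fledglings: 300/4.9 = 61.2 kJ/min
large insects: 190/5.3 = 35.8 kJ/min
small lizards: 210/8.8 = 23.9 kJ/min
mice: 150/7.5 = 20 kJ/min

voles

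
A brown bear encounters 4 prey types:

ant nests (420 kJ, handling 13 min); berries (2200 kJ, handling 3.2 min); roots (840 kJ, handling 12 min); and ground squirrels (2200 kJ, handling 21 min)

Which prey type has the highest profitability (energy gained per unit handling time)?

Profitability E/h (kJ/min): ant nests = 420/13 = 32.3, berries = 2200/3.2 = 688, roots = 840/12 = 70, ground squirrels = 2200/21 = 105.
Ranked: berries > ground squirrels > roots > ant nests.

berries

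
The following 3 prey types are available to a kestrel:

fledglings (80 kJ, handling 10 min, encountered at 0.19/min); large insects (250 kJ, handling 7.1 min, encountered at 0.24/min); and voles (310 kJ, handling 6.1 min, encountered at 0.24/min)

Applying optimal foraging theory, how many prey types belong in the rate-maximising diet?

2

E/h in descending order: voles 50.8, large insects 35.2, fledglings 8 kJ/min. The optimal diet is the largest prefix of this list for which every included type satisfies E_i/h_i > R on the types above it.
Rate on top 1: 30.19. large insects: 35.2 > 30.19 → include.
Rate on top 2: 32.25. fledglings: 8 < 32.25 → exclude; stop.
Optimal diet: voles, large insects — 2 of 3 types.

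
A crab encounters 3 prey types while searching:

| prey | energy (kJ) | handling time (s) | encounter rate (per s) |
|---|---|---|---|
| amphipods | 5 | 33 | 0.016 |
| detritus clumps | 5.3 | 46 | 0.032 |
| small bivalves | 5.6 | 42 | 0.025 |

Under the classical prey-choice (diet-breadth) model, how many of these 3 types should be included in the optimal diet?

3

Rank by E/h (kJ/s): amphipods 0.152, small bivalves 0.133, detritus clumps 0.115. Include each in turn until the next type's E/h falls below the running intake rate.
Rate on top 1: 0.05236. small bivalves: 0.133 > 0.05236 → include.
Rate on top 2: 0.08534. detritus clumps: 0.115 > 0.08534 → include.
Optimal diet: amphipods, small bivalves, detritus clumps — 3 of 3 types.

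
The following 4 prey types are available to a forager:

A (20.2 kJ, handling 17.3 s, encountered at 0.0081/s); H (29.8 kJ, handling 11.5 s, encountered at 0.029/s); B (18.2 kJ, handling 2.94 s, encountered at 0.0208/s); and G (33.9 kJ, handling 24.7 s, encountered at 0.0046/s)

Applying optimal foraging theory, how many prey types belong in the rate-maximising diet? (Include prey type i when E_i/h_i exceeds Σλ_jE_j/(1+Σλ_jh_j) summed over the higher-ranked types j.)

4

Profitabilities (E/h, kJ/s): B 6.19, H 2.59, G 1.37, A 1.17. Add prey in this order while the next type's profitability exceeds the intake rate on those already taken.
Rate on top 1: 0.3567. H: 2.59 > 0.3567 → include.
Rate on top 2: 0.8911. G: 1.37 > 0.8911 → include.
Rate on top 3: 0.9274. A: 1.17 > 0.9274 → include.
Optimal diet: B, H, G, A — 4 of 4 types.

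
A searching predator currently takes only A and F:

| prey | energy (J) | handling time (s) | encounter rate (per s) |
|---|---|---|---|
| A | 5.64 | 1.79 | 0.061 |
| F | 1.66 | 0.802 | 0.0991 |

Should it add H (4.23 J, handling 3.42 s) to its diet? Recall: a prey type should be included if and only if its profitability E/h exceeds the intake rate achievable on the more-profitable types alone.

Yes

On A and F alone, R = ΣλE/(1+Σλh) = 0.5085/1.189 = 0.4278 J/s.
H: E/h = 4.23/3.42 = 1.237 J/s.
Since 1.237 > R, including H increases the long-run rate.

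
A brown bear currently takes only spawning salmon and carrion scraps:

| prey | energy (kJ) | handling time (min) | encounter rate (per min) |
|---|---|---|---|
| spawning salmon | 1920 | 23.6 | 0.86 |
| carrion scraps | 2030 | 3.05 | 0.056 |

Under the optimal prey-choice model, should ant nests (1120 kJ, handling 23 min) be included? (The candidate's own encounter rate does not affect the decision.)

No

Intake rate on the current diet: R = (0.86×1920 + 0.056×2030) / (1 + 0.86×23.6 + 0.056×3.05) = 1765/21.47 = 82.21 kJ/min.
Profitability of ant nests: 1120/23 = 48.7 kJ/min.
Since 48.7 < R, time spent handling ant nests is better spent searching.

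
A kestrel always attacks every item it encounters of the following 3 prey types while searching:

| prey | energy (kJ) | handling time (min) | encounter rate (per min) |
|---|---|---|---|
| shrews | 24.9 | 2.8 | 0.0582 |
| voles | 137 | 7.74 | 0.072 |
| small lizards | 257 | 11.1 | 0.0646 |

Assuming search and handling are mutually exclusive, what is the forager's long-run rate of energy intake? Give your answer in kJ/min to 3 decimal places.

11.453 kJ/min

R = (0.0582×24.9 + 0.072×137 + 0.0646×257) / (1 + 0.0582×2.8 + 0.072×7.74 + 0.0646×11.1) = 27.92/2.437 = 11.45 kJ/min.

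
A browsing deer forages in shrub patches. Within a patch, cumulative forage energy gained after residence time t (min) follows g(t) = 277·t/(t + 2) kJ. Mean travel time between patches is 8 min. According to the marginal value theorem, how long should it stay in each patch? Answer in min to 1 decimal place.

Maximise g(t)/(T+t): set derivative to zero → g'(t)(T+t) = g(t).
g'(t) = 277·2/(t + 2)². Setting 277·2/(t+2)² = 277t/[(t+2)(8+t)] gives 2(8+t) = t(t+2), so t² = 2×8 = 16.
t* = √16 = 4 min.

4.0 min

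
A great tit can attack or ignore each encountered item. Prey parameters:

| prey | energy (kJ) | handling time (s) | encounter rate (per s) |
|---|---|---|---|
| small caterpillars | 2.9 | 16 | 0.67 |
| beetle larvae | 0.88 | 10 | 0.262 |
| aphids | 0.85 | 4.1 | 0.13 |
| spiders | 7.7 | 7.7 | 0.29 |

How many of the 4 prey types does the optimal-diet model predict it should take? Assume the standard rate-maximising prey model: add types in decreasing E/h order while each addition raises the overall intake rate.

1

Profitabilities (E/h, kJ/s): spiders 1, aphids 0.207, small caterpillars 0.181, beetle larvae 0.088. Add prey in this order while the next type's profitability exceeds the intake rate on those already taken.
Rate on top 1: 0.6907. aphids: 0.207 < 0.6907 → exclude; stop.
Optimal diet: spiders — 1 of 4 types.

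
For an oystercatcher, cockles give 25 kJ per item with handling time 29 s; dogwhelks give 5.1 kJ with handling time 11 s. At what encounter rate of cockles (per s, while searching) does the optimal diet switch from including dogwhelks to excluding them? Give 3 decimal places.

0.040 per s

The zero-one rule: include dogwhelks iff E₂/h₂ > λE₁/(1+λh₁). Equality gives the switch point.
λE₁h₂ = E₂ + λE₂h₁ ⇒ λ = E₂/(E₁h₂ − E₂h₁) = 5.1/(275 − 147.9) = 0.04013 per s.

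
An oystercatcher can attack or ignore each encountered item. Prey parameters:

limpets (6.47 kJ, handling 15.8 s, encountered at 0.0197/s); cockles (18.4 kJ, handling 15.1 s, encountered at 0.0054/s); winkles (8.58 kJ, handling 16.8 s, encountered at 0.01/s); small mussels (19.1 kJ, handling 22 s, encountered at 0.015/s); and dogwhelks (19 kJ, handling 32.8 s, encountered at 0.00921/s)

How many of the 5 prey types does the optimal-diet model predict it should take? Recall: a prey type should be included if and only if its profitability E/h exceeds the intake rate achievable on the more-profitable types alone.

Rank by E/h (kJ/s): cockles 1.22, small mussels 0.868, dogwhelks 0.579, winkles 0.511, limpets 0.409. Include each in turn until the next type's E/h falls below the running intake rate.
Rate on top 1: 0.09187. small mussels: 0.868 > 0.09187 → include.
Rate on top 2: 0.2734. dogwhelks: 0.579 > 0.2734 → include.
Rate on top 3: 0.3273. winkles: 0.511 > 0.3273 → include.
Rate on top 4: 0.3437. limpets: 0.409 > 0.3437 → include.
Optimal diet: cockles, small mussels, dogwhelks, winkles, limpets — 5 of 5 types.

5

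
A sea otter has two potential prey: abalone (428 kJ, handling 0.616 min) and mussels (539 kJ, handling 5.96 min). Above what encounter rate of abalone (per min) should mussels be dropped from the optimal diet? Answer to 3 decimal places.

0.243 per min

The zero-one rule: include mussels iff E₂/h₂ > λE₁/(1+λh₁). Equality gives the switch point.
λE₁h₂ = E₂ + λE₂h₁ ⇒ λ = E₂/(E₁h₂ − E₂h₁) = 539/(2551 − 332) = 0.2429 per min.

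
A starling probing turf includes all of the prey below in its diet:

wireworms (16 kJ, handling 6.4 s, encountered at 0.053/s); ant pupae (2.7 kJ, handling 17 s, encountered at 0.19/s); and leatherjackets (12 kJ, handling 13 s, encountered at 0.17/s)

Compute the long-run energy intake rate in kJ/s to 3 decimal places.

0.502 kJ/s

Energy encountered per unit search time: 0.053×16 + 0.19×2.7 + 0.17×12 = 3.401 kJ/s.
Handling time per unit search time: 0.053×6.4 + 0.19×17 + 0.17×13 = 5.779.
Rate = 3.401/(1 + 5.779) = 0.5017 kJ/s.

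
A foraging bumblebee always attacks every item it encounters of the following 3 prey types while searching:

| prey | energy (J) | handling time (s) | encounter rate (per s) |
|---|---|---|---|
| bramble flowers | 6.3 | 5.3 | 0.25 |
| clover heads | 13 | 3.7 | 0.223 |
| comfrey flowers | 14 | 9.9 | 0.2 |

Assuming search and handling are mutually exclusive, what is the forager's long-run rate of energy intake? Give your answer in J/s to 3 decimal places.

Energy encountered per unit search time: 0.25×6.3 + 0.223×13 + 0.2×14 = 7.274 J/s.
Handling time per unit search time: 0.25×5.3 + 0.223×3.7 + 0.2×9.9 = 4.13.
Rate = 7.274/(1 + 4.13) = 1.418 J/s.

1.418 J/s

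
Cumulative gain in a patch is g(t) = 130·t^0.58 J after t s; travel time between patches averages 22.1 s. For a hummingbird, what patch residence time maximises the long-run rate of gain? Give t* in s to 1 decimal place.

By the marginal value theorem, leave when the instantaneous gain rate g'(t) equals the habitat-wide average g(t)/(T + t).
g'(t) = 0.58·130·t^-0.42. Setting 0.58·130·t^-0.42 = 130·t^0.58/(22.1+t) gives 0.58(22.1+t) = t, so 0.42·t = 0.58×22.1.
t* = 0.58×22.1/0.42 = 30.52 s.

30.5 s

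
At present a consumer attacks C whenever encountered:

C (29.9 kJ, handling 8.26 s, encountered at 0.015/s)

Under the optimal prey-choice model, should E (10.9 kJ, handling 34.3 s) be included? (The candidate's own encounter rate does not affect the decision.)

No

Intake rate on the current diet: R = (0.015×29.9) / (1 + 0.015×8.26) = 0.4485/1.124 = 0.3991 kJ/s.
E: E/h = 10.9/34.3 = 0.3178 kJ/s.
Since 0.3178 < R, time spent handling E is better spent searching.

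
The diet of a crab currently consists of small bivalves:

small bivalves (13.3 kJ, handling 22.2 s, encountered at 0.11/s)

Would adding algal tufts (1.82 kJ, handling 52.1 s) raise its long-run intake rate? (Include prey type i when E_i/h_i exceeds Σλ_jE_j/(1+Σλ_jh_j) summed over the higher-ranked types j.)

No

On small bivalves alone, R = ΣλE/(1+Σλh) = 1.463/3.442 = 0.425 kJ/s.
algal tufts: E/h = 1.82/52.1 = 0.03493 kJ/s.
Since 0.03493 < R, time spent handling algal tufts is better spent searching.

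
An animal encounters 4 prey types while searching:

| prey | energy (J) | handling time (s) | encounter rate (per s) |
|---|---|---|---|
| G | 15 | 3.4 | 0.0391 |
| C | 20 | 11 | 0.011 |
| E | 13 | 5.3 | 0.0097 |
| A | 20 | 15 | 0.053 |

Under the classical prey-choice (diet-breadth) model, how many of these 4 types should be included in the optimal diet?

4

Rank by E/h (J/s): G 4.41, E 2.45, C 1.82, A 1.33. Include each in turn until the next type's E/h falls below the running intake rate.
Rate on top 1: 0.5177. E: 2.45 > 0.5177 → include.
Rate on top 2: 0.6017. C: 1.82 > 0.6017 → include.
Rate on top 3: 0.7144. A: 1.33 > 0.7144 → include.
Optimal diet: G, E, C, A — 4 of 4 types.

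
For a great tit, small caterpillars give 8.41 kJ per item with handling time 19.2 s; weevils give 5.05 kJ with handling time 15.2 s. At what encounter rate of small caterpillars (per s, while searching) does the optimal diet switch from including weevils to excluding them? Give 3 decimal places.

Drop weevils once their profitability E₂/h₂ falls below the rate achievable on small caterpillars alone: E₂/h₂ = λE₁/(1 + λh₁).
Solve for λ: λE₁h₂ = E₂(1 + λh₁) → λ(E₁h₂ − E₂h₁) = E₂ → λ = E₂/(E₁h₂ − E₂h₁).
λ = 5.05/(8.41×15.2 − 5.05×19.2) = 5.05/30.87 = 0.1636 per s.

0.164 per s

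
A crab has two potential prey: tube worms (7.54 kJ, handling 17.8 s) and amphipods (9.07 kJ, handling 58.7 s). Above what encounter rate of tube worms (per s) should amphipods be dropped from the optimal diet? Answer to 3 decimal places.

At the threshold, the rate on tube worms alone equals the profitability of amphipods: λ·7.54/(1 + λ·17.8) = 9.07/58.7 = 0.1545.
Rearranging, λ(7.54 − 0.1545×17.8) = 0.1545, so λ = 0.1545/4.79 = 0.03226 per s.

0.032 per s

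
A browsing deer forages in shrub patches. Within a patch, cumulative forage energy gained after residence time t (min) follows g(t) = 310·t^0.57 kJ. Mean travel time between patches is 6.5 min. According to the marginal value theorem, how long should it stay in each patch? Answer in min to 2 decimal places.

Optimal t* satisfies g'(t*) = g(t*)/(T + t*).
g'(t) = 0.57·310·t^-0.43. Setting 0.57·310·t^-0.43 = 310·t^0.57/(6.5+t) gives 0.57(6.5+t) = t, so 0.43·t = 0.57×6.5.
t* = 0.57×6.5/0.43 = 8.616 min.

8.62 min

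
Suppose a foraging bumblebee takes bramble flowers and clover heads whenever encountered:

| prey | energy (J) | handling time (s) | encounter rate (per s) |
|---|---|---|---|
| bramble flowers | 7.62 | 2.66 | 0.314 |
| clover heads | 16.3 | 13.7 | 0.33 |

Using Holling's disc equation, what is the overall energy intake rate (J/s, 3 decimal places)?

R = (0.314×7.62 + 0.33×16.3) / (1 + 0.314×2.66 + 0.33×13.7) = 7.772/6.356 = 1.223 J/s.

1.223 J/s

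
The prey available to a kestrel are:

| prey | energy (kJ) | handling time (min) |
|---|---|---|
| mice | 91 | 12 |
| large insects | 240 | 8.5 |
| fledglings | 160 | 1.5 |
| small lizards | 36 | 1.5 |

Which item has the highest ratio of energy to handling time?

fledglings

In descending order of E/h:
fledglings: 160/1.5 = 107 kJ/min
large insects: 240/8.5 = 28.2 kJ/min
small lizards: 36/1.5 = 24 kJ/min
mice: 91/12 = 7.58 kJ/min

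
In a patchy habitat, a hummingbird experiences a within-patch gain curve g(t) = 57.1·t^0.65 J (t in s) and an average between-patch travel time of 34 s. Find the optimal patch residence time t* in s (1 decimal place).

By the marginal value theorem, leave when the instantaneous gain rate g'(t) equals the habitat-wide average g(t)/(T + t).
g'(t) = 0.65·57.1·t^-0.35. Setting 0.65·57.1·t^-0.35 = 57.1·t^0.65/(34+t) gives 0.65(34+t) = t, so 0.35·t = 0.65×34.
t* = 0.65×34/0.35 = 63.14 s.

63.1 s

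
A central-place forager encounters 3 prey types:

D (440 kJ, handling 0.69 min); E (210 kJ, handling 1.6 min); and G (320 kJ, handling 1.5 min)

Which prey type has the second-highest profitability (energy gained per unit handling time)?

G

In descending order of E/h:
D: 440/0.69 = 638 kJ/min
G: 320/1.5 = 213 kJ/min
E: 210/1.6 = 131 kJ/min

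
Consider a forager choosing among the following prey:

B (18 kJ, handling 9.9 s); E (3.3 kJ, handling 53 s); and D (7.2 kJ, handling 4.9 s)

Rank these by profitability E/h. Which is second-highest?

D

Profitability E/h (kJ/s): B = 18/9.9 = 1.82, E = 3.3/53 = 0.0623, D = 7.2/4.9 = 1.47.
Ranked: B > D > E.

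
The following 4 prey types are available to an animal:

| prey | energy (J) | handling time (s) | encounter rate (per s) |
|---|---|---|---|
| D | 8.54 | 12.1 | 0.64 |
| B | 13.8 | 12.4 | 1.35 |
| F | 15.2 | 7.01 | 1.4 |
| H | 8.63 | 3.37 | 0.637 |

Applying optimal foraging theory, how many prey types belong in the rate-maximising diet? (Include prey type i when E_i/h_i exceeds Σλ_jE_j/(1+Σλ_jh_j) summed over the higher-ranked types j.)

2

Profitabilities (E/h, J/s): H 2.56, F 2.17, B 1.11, D 0.706. Add prey in this order while the next type's profitability exceeds the intake rate on those already taken.
Rate on top 1: 1.747. F: 2.17 > 1.747 → include.
Rate on top 2: 2.066. B: 1.11 < 2.066 → exclude; stop.
Optimal diet: H, F — 2 of 4 types.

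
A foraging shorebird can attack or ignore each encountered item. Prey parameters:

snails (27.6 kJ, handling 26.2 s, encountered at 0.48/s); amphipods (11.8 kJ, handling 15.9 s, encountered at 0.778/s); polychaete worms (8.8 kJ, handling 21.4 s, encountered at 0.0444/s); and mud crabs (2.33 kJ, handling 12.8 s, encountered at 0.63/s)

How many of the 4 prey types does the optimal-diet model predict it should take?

1

E/h in descending order: snails 1.05, amphipods 0.742, polychaete worms 0.411, mud crabs 0.182 kJ/s. The optimal diet is the largest prefix of this list for which every included type satisfies E_i/h_i > R on the types above it.
Rate on top 1: 0.9758. amphipods: 0.742 < 0.9758 → exclude; stop.
Optimal diet: snails — 1 of 4 types.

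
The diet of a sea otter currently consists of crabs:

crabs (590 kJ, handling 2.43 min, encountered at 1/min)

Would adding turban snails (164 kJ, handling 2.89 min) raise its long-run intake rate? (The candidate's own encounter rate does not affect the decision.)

Current rate: (1×590)/(1 + 1×2.43) = 172 kJ/min.
turban snails: E/h = 164/2.89 = 56.75 kJ/min.
Since 56.75 < R, time spent handling turban snails is better spent searching.

No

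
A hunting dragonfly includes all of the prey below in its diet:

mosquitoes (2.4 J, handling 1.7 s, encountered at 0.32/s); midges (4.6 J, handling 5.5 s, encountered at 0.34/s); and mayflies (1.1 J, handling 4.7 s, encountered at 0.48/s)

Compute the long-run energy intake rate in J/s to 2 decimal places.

0.50 J/s

R = (0.32×2.4 + 0.34×4.6 + 0.48×1.1) / (1 + 0.32×1.7 + 0.34×5.5 + 0.48×4.7) = 2.86/5.67 = 0.5044 J/s.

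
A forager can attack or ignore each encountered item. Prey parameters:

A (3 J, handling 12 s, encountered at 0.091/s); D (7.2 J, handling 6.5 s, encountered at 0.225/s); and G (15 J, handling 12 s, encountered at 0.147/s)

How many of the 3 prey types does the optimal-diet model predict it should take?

E/h in descending order: G 1.25, D 1.11, A 0.25 J/s. The optimal diet is the largest prefix of this list for which every included type satisfies E_i/h_i > R on the types above it.
Rate on top 1: 0.7978. D: 1.11 > 0.7978 → include.
Rate on top 2: 0.905. A: 0.25 < 0.905 → exclude; stop.
Optimal diet: G, D — 2 of 3 types.

2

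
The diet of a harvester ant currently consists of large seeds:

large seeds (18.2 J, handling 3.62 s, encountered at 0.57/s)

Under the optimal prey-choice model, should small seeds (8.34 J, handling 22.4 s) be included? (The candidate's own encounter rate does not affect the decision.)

No

Intake rate on the current diet: R = (0.57×18.2) / (1 + 0.57×3.62) = 10.37/3.063 = 3.386 J/s.
Profitability of small seeds: 8.34/22.4 = 0.3723 J/s.
Since 0.3723 < R, time spent handling small seeds is better spent searching.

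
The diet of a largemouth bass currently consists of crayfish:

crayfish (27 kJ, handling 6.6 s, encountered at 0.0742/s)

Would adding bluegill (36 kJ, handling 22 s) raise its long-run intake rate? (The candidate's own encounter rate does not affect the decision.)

Intake rate on the current diet: R = (0.0742×27) / (1 + 0.0742×6.6) = 2.003/1.49 = 1.345 kJ/s.
bluegill: E/h = 36/22 = 1.636 kJ/s.
Since 1.636 > R, including bluegill increases the long-run rate.

Yes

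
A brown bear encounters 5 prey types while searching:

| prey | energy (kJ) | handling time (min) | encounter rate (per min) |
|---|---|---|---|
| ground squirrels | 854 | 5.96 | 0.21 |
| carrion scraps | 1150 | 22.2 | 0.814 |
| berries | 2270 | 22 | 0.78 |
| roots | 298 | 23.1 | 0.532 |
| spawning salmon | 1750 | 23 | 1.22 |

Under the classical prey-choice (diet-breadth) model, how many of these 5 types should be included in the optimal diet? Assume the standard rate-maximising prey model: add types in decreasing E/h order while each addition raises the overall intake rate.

Profitabilities (E/h, kJ/min): ground squirrels 143, berries 103, spawning salmon 76.1, carrion scraps 51.8, roots 12.9. Add prey in this order while the next type's profitability exceeds the intake rate on those already taken.
Rate on top 1: 79.65. berries: 103 > 79.65 → include.
Rate on top 2: 100.5. spawning salmon: 76.1 < 100.5 → exclude; stop.
Optimal diet: ground squirrels, berries — 2 of 5 types.

2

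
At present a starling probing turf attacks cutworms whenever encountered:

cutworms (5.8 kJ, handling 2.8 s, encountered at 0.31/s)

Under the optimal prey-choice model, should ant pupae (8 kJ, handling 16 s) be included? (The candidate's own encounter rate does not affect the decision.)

No

Current rate: (0.31×5.8)/(1 + 0.31×2.8) = 0.9625 kJ/s.
Profitability of ant pupae: 8/16 = 0.5 kJ/s.
0.5 < 0.9625, so adding ant pupae would lower the average — exclude it.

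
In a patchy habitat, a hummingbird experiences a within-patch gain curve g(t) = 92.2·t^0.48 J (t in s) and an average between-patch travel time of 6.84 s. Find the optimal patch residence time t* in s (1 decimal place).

6.3 s

Optimal t* satisfies g'(t*) = g(t*)/(T + t*).
g'(t) = 0.48·92.2·t^-0.52. Setting 0.48·92.2·t^-0.52 = 92.2·t^0.48/(6.84+t) gives 0.48(6.84+t) = t, so 0.52·t = 0.48×6.84.
t* = 0.48×6.84/0.52 = 6.314 s.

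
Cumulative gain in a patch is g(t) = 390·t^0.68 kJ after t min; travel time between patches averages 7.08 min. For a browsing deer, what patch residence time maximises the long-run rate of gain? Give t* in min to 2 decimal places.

15.05 min

Maximise g(t)/(T+t): set derivative to zero → g'(t)(T+t) = g(t).
g'(t) = 0.68·390·t^-0.32. Setting 0.68·390·t^-0.32 = 390·t^0.68/(7.08+t) gives 0.68(7.08+t) = t, so 0.32·t = 0.68×7.08.
t* = 0.68×7.08/0.32 = 15.05 min.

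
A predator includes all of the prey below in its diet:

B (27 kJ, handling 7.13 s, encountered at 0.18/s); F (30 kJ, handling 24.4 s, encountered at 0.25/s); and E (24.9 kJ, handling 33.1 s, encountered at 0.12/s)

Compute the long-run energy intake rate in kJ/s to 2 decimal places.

1.24 kJ/s

Energy encountered per unit search time: 0.18×27 + 0.25×30 + 0.12×24.9 = 15.35 kJ/s.
Handling time per unit search time: 0.18×7.13 + 0.25×24.4 + 0.12×33.1 = 11.36.
Rate = 15.35/(1 + 11.36) = 1.242 kJ/s.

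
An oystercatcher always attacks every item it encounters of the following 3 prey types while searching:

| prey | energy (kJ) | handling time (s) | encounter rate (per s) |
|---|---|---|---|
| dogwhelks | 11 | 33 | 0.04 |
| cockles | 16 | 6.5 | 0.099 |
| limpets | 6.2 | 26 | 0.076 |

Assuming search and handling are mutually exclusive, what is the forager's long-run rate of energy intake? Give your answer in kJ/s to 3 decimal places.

R = (0.04×11 + 0.099×16 + 0.076×6.2) / (1 + 0.04×33 + 0.099×6.5 + 0.076×26) = 2.495/4.94 = 0.5052 kJ/s.

0.505 kJ/s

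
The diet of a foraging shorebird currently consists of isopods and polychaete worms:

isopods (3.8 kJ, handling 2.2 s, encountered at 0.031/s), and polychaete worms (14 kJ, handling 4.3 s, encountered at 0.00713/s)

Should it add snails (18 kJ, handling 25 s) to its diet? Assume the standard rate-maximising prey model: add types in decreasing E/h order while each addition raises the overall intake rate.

Yes

Current rate: (0.031×3.8 + 0.00713×14)/(1 + 0.031×2.2 + 0.00713×4.3) = 0.198 kJ/s.
Profitability of snails: 18/25 = 0.72 kJ/s.
Since 0.72 > R, including snails increases the long-run rate.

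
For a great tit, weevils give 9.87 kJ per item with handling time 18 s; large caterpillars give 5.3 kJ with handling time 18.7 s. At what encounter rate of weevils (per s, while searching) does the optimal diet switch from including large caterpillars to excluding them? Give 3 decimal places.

0.059 per s

Drop large caterpillars once their profitability E₂/h₂ falls below the rate achievable on weevils alone: E₂/h₂ = λE₁/(1 + λh₁).
Solve for λ: λE₁h₂ = E₂(1 + λh₁) → λ(E₁h₂ − E₂h₁) = E₂ → λ = E₂/(E₁h₂ − E₂h₁).
λ = 5.3/(9.87×18.7 − 5.3×18) = 5.3/89.17 = 0.05944 per s.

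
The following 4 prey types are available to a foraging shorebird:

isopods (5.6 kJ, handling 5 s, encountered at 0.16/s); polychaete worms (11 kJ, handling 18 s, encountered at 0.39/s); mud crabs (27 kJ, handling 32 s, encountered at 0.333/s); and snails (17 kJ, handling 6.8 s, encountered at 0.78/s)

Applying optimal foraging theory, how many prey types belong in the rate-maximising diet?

Rank by E/h (kJ/s): snails 2.5, isopods 1.12, mud crabs 0.844, polychaete worms 0.611. Include each in turn until the next type's E/h falls below the running intake rate.
Rate on top 1: 2.103. isopods: 1.12 < 2.103 → exclude; stop.
Optimal diet: snails — 1 of 4 types.

1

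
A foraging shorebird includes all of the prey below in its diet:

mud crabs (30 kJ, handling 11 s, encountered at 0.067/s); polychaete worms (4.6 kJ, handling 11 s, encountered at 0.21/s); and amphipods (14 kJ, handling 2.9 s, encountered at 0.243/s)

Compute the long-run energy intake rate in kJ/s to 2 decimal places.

1.34 kJ/s

R = (0.067×30 + 0.21×4.6 + 0.243×14) / (1 + 0.067×11 + 0.21×11 + 0.243×2.9) = 6.378/4.752 = 1.342 kJ/s.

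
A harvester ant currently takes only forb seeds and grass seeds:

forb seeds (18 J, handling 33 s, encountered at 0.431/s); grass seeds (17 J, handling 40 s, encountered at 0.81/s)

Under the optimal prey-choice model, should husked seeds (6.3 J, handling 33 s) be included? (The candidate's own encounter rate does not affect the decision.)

Current rate: (0.431×18 + 0.81×17)/(1 + 0.431×33 + 0.81×40) = 0.4521 J/s.
Profitability of husked seeds: 6.3/33 = 0.1909 J/s.
0.1909 < 0.4521, so adding husked seeds would lower the average — exclude it.

No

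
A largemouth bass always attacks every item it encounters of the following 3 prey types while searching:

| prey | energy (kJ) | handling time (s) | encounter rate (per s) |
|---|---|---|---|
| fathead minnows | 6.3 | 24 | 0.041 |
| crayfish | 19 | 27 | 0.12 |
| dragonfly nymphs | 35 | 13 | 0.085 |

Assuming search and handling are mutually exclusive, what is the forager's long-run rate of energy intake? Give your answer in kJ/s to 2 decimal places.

Energy encountered per unit search time: 0.041×6.3 + 0.12×19 + 0.085×35 = 5.513 kJ/s.
Handling time per unit search time: 0.041×24 + 0.12×27 + 0.085×13 = 5.329.
Rate = 5.513/(1 + 5.329) = 0.8711 kJ/s.

0.87 kJ/s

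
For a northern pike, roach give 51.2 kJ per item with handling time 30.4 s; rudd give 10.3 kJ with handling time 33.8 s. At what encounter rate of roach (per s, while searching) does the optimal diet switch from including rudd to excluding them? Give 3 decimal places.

0.007 per s

At the threshold, the rate on roach alone equals the profitability of rudd: λ·51.2/(1 + λ·30.4) = 10.3/33.8 = 0.3047.
Rearranging, λ(51.2 − 0.3047×30.4) = 0.3047, so λ = 0.3047/41.94 = 0.007267 per s.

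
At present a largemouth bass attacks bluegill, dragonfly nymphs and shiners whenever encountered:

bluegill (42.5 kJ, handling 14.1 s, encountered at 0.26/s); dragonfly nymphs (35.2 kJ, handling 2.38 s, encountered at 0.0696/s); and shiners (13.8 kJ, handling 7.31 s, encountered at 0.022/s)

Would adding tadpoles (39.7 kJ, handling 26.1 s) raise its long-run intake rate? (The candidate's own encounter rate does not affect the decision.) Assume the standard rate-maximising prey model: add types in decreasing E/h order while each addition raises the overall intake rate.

No

On bluegill, dragonfly nymphs and shiners alone, R = ΣλE/(1+Σλh) = 13.8/4.992 = 2.765 kJ/s.
tadpoles: E/h = 39.7/26.1 = 1.521 kJ/s.
Since 1.521 < R, time spent handling tadpoles is better spent searching.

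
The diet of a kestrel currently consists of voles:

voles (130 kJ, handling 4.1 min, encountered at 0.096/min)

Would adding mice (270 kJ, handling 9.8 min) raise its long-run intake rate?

Intake rate on the current diet: R = (0.096×130) / (1 + 0.096×4.1) = 12.48/1.394 = 8.955 kJ/min.
mice: E/h = 270/9.8 = 27.55 kJ/min.
Since 27.55 > R, including mice increases the long-run rate.

Yes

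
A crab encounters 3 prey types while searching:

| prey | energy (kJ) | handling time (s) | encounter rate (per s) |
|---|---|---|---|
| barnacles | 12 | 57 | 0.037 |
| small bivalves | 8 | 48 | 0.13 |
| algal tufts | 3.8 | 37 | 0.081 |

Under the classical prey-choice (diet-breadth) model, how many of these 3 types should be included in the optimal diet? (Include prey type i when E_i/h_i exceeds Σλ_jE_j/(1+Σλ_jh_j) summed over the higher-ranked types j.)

Profitabilities (E/h, kJ/s): barnacles 0.211, small bivalves 0.167, algal tufts 0.103. Add prey in this order while the next type's profitability exceeds the intake rate on those already taken.
Rate on top 1: 0.1428. small bivalves: 0.167 > 0.1428 → include.
Rate on top 2: 0.1587. algal tufts: 0.103 < 0.1587 → exclude; stop.
Optimal diet: barnacles, small bivalves — 2 of 3 types.

2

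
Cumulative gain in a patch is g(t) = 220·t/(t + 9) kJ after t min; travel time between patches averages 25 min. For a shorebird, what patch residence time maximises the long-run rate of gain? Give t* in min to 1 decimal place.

Maximise g(t)/(T+t): set derivative to zero → g'(t)(T+t) = g(t).
g'(t) = 220·9/(t + 9)². Setting 220·9/(t+9)² = 220t/[(t+9)(25+t)] gives 9(25+t) = t(t+9), so t² = 9×25 = 225.
t* = √225 = 15 min.

15.0 min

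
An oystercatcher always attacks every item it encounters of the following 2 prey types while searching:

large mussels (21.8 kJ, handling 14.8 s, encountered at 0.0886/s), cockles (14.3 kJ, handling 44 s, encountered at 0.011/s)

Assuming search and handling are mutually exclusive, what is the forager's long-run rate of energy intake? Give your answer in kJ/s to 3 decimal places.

0.747 kJ/s

R = (0.0886×21.8 + 0.011×14.3) / (1 + 0.0886×14.8 + 0.011×44) = 2.089/2.795 = 0.7473 kJ/s.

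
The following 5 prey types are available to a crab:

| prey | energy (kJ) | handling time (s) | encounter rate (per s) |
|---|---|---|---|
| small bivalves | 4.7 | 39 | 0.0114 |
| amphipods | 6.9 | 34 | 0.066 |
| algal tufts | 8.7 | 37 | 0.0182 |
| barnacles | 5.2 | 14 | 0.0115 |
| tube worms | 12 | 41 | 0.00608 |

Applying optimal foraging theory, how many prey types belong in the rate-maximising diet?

Rank by E/h (kJ/s): barnacles 0.371, tube worms 0.293, algal tufts 0.235, amphipods 0.203, small bivalves 0.121. Include each in turn until the next type's E/h falls below the running intake rate.
Rate on top 1: 0.05151. tube worms: 0.293 > 0.05151 → include.
Rate on top 2: 0.09414. algal tufts: 0.235 > 0.09414 → include.
Rate on top 3: 0.1397. amphipods: 0.203 > 0.1397 → include.
Rate on top 4: 0.1725. small bivalves: 0.121 < 0.1725 → exclude; stop.
Optimal diet: barnacles, tube worms, algal tufts, amphipods — 4 of 5 types.

4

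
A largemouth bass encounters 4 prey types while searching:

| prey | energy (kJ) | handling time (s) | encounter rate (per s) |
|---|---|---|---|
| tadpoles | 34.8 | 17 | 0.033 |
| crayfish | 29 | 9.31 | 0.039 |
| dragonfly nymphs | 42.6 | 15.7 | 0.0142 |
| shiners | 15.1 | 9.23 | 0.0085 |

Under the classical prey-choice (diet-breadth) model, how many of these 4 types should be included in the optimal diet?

4

Rank by E/h (kJ/s): crayfish 3.11, dragonfly nymphs 2.71, tadpoles 2.05, shiners 1.64. Include each in turn until the next type's E/h falls below the running intake rate.
Rate on top 1: 0.8297. dragonfly nymphs: 2.71 > 0.8297 → include.
Rate on top 2: 1.095. tadpoles: 2.05 > 1.095 → include.
Rate on top 3: 1.343. shiners: 1.64 > 1.343 → include.
Optimal diet: crayfish, dragonfly nymphs, tadpoles, shiners — 4 of 4 types.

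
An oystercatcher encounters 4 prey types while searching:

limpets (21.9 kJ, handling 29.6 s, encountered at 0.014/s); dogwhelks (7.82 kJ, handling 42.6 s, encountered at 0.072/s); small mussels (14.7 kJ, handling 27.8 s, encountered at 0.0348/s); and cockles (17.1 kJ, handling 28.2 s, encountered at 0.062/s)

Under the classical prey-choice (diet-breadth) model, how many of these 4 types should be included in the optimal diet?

3

Rank by E/h (kJ/s): limpets 0.74, cockles 0.606, small mussels 0.529, dogwhelks 0.184. Include each in turn until the next type's E/h falls below the running intake rate.
Rate on top 1: 0.2168. cockles: 0.606 > 0.2168 → include.
Rate on top 2: 0.4321. small mussels: 0.529 > 0.4321 → include.
Rate on top 3: 0.4548. dogwhelks: 0.184 < 0.4548 → exclude; stop.
Optimal diet: limpets, cockles, small mussels — 3 of 4 types.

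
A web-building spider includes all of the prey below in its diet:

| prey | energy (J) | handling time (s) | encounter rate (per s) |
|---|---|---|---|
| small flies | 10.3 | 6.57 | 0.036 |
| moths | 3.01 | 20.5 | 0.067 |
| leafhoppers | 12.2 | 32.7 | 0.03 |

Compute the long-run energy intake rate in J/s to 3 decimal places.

0.261 J/s

R = Σλ_iE_i / (1 + Σλ_ih_i)
Numerator: 0.036×10.3 + 0.067×3.01 + 0.03×12.2 = 0.9385
Denominator: 1 + 0.036×6.57 + 0.067×20.5 + 0.03×32.7 = 3.591
R = 0.9385/3.591 = 0.2613 J/s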